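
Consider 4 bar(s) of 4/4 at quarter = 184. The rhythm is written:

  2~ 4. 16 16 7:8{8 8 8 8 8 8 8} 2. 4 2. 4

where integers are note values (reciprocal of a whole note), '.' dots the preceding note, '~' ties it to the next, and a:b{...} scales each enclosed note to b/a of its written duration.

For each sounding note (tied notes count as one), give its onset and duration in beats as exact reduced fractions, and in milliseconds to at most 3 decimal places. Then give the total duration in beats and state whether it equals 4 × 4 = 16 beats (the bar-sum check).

1) 0.0ms=0b +1141.304ms=7/2b
2) 1141.304ms=7/2b +81.522ms=1/4b
3) 1222.826ms=15/4b +81.522ms=1/4b
4) 1304.348ms=4b +186.335ms=4/7b
5) 1490.683ms=32/7b +186.335ms=4/7b
6) 1677.019ms=36/7b +186.335ms=4/7b
7) 1863.354ms=40/7b +186.335ms=4/7b
8) 2049.689ms=44/7b +186.335ms=4/7b
9) 2236.025ms=48/7b +186.335ms=4/7b
10) 2422.36ms=52/7b +186.335ms=4/7b
11) 2608.696ms=8b +978.261ms=3b
12) 3586.957ms=11b +326.087ms=1b
13) 3913.043ms=12b +978.261ms=3b
14) 4891.304ms=15b +326.087ms=1b
Σ=16b of 16 (184bpm 4/4) — PASS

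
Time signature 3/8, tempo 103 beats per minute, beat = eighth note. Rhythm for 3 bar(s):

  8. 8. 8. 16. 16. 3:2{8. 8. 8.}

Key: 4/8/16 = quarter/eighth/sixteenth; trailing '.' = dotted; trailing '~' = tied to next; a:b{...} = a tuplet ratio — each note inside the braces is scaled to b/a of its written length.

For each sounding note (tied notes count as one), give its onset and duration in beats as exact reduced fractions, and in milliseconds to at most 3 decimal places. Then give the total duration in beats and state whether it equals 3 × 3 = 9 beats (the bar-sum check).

1) 0.0ms=0b +873.786ms=3/2b
2) 873.786ms=3/2b +873.786ms=3/2b
3) 1747.573ms=3b +873.786ms=3/2b
4) 2621.359ms=9/2b +436.893ms=3/4b
5) 3058.252ms=21/4b +436.893ms=3/4b
6) 3495.146ms=6b +582.524ms=1b
7) 4077.67ms=7b +582.524ms=1b
8) 4660.194ms=8b +582.524ms=1b
Σ=9b of 9 (103bpm 3/8) — PASS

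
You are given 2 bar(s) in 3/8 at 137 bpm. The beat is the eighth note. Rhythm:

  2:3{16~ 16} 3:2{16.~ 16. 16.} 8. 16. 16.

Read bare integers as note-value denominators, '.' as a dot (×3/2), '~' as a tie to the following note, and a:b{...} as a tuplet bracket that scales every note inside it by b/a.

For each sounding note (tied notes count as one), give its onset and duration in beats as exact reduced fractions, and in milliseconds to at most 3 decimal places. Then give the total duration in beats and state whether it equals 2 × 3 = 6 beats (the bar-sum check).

1) 0.0ms=0b +656.934ms=3/2b
2) 656.934ms=3/2b +437.956ms=1b
3) 1094.891ms=5/2b +218.978ms=1/2b
4) 1313.869ms=3b +656.934ms=3/2b
5) 1970.803ms=9/2b +328.467ms=3/4b
6) 2299.27ms=21/4b +328.467ms=3/4b
Σ=6b of 6 (137bpm 3/8) — PASS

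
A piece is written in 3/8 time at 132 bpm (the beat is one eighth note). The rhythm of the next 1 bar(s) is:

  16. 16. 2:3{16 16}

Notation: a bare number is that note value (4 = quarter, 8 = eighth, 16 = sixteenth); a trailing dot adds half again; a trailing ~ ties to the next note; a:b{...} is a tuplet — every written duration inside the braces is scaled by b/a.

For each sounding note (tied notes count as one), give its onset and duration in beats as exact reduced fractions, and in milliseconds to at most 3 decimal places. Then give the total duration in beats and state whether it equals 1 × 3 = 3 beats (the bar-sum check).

1) 0.0ms=0b +340.909ms=3/4b
2) 340.909ms=3/4b +340.909ms=3/4b
3) 681.818ms=3/2b +340.909ms=3/4b
4) 1022.727ms=9/4b +340.909ms=3/4b
Σ=3b of 3 (132bpm 3/8) — PASS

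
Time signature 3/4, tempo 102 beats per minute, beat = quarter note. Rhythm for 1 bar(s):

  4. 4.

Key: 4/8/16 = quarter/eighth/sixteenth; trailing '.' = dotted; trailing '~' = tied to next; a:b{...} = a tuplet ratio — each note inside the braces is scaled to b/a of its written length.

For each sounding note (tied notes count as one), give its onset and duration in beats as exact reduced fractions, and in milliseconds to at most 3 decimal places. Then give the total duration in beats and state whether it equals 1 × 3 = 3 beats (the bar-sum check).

1) 0.0ms=0b +882.353ms=3/2b
2) 882.353ms=3/2b +882.353ms=3/2b
Σ=3b of 3 (102bpm 3/4) — PASS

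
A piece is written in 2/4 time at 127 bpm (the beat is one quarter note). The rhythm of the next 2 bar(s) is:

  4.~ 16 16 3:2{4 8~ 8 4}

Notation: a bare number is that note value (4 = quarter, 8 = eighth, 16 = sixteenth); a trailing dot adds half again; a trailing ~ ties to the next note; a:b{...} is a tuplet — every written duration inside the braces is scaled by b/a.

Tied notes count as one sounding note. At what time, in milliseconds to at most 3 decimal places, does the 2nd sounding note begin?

note 2 onset = 7/4b = 826.772ms

1. 0.0ms @ 0 + 826.772ms (7/4)
2. 826.772ms @ 7/4 + 118.11ms (1/4)
3. 944.882ms @ 2 + 314.961ms (2/3)
4. 1259.843ms @ 8/3 + 314.961ms (2/3)
5. 1574.803ms @ 10/3 + 314.961ms (2/3)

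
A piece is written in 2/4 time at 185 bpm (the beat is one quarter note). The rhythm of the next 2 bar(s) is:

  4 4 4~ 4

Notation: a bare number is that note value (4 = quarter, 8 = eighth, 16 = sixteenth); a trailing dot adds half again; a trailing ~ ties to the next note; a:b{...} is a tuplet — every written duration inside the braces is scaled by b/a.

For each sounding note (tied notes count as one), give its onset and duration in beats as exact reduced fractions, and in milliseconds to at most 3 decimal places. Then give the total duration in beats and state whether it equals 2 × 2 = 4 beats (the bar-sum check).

1) 0.0ms=0b +324.324ms=1b
2) 324.324ms=1b +324.324ms=1b
3) 648.649ms=2b +648.649ms=2b
Σ=4b of 4 (185bpm 2/4) — PASS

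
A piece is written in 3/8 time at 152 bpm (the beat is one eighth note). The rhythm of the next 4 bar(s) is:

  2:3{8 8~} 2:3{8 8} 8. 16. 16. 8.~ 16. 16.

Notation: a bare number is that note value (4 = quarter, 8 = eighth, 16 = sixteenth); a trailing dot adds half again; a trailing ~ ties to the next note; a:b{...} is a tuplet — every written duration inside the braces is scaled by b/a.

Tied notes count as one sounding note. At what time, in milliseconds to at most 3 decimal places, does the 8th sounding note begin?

note 8 onset = 45/4b = 4440.789ms

1. 0.0ms @ 0 + 592.105ms (3/2)
2. 592.105ms @ 3/2 + 1184.211ms (3)
3. 1776.316ms @ 9/2 + 592.105ms (3/2)
4. 2368.421ms @ 6 + 592.105ms (3/2)
5. 2960.526ms @ 15/2 + 296.053ms (3/4)
6. 3256.579ms @ 33/4 + 296.053ms (3/4)
7. 3552.632ms @ 9 + 888.158ms (9/4)
8. 4440.789ms @ 45/4 + 296.053ms (3/4)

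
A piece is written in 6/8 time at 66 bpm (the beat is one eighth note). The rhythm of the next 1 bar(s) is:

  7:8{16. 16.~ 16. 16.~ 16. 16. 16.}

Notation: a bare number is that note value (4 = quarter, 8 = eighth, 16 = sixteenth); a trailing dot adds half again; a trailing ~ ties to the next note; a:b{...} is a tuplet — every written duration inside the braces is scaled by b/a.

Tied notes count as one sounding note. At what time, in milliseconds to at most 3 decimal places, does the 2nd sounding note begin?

1. 0.0ms @ 0 + 779.221ms (6/7)
2. 779.221ms @ 6/7 + 1558.442ms (12/7)
3. 2337.662ms @ 18/7 + 1558.442ms (12/7)
4. 3896.104ms @ 30/7 + 779.221ms (6/7)
5. 4675.325ms @ 36/7 + 779.221ms (6/7)

note 2 onset = 6/7b = 779.221ms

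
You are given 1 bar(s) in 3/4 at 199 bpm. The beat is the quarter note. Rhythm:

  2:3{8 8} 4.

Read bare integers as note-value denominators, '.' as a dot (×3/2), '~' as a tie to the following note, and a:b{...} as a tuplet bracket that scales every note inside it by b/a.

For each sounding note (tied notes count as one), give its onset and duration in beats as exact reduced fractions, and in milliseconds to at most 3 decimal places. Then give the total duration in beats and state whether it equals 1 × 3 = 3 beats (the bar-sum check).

1) 0.0ms=0b +226.131ms=3/4b
2) 226.131ms=3/4b +226.131ms=3/4b
3) 452.261ms=3/2b +452.261ms=3/2b
Σ=3b of 3 (199bpm 3/4) — PASS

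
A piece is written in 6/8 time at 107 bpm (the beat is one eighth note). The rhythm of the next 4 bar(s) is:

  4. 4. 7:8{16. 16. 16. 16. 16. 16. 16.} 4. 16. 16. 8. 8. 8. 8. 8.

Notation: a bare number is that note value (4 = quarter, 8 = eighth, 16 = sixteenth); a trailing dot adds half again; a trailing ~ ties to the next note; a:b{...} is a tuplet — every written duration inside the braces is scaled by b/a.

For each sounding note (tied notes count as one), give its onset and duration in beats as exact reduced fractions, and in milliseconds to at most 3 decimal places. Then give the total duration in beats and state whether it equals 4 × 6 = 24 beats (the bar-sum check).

1) 0.0ms=0b +1682.243ms=3b
2) 1682.243ms=3b +1682.243ms=3b
3) 3364.486ms=6b +480.641ms=6/7b
4) 3845.127ms=48/7b +480.641ms=6/7b
5) 4325.768ms=54/7b +480.641ms=6/7b
6) 4806.409ms=60/7b +480.641ms=6/7b
7) 5287.049ms=66/7b +480.641ms=6/7b
8) 5767.69ms=72/7b +480.641ms=6/7b
9) 6248.331ms=78/7b +480.641ms=6/7b
10) 6728.972ms=12b +1682.243ms=3b
11) 8411.215ms=15b +420.561ms=3/4b
12) 8831.776ms=63/4b +420.561ms=3/4b
13) 9252.336ms=33/2b +841.121ms=3/2b
14) 10093.458ms=18b +841.121ms=3/2b
15) 10934.579ms=39/2b +841.121ms=3/2b
16) 11775.701ms=21b +841.121ms=3/2b
17) 12616.822ms=45/2b +841.121ms=3/2b
Σ=24b of 24 (107bpm 6/8) — PASS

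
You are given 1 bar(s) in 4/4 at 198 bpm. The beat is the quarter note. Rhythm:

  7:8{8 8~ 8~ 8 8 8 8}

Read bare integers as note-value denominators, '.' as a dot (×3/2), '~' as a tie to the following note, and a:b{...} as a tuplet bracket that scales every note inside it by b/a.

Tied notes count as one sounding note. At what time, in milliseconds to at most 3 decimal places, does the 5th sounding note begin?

note 5 onset = 24/7b = 1038.961ms

1. 0.0ms @ 0 + 173.16ms (4/7)
2. 173.16ms @ 4/7 + 519.481ms (12/7)
3. 692.641ms @ 16/7 + 173.16ms (4/7)
4. 865.801ms @ 20/7 + 173.16ms (4/7)
5. 1038.961ms @ 24/7 + 173.16ms (4/7)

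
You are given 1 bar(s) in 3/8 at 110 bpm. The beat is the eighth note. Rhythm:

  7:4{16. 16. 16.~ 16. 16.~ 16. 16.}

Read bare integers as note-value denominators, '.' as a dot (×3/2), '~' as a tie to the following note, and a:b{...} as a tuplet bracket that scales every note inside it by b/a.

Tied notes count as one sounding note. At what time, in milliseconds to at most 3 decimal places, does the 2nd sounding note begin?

1. 0.0ms @ 0 + 233.766ms (3/7)
2. 233.766ms @ 3/7 + 233.766ms (3/7)
3. 467.532ms @ 6/7 + 467.532ms (6/7)
4. 935.065ms @ 12/7 + 467.532ms (6/7)
5. 1402.597ms @ 18/7 + 233.766ms (3/7)

note 2 onset = 3/7b = 233.766ms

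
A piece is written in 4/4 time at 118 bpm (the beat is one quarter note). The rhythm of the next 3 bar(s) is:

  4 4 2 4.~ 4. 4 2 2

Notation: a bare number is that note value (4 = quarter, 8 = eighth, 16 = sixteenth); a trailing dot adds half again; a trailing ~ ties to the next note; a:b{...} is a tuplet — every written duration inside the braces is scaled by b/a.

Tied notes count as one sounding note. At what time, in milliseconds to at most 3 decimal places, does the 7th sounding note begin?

note 7 onset = 10b = 5084.746ms

1. 0.0ms @ 0 + 508.475ms (1)
2. 508.475ms @ 1 + 508.475ms (1)
3. 1016.949ms @ 2 + 1016.949ms (2)
4. 2033.898ms @ 4 + 1525.424ms (3)
5. 3559.322ms @ 7 + 508.475ms (1)
6. 4067.797ms @ 8 + 1016.949ms (2)
7. 5084.746ms @ 10 + 1016.949ms (2)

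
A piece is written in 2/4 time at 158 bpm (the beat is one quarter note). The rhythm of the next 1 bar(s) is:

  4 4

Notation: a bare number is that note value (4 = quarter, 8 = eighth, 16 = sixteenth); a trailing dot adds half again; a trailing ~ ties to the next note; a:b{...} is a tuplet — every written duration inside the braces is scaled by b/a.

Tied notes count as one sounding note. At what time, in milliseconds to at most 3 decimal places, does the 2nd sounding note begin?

1. 0.0ms @ 0 + 379.747ms (1)
2. 379.747ms @ 1 + 379.747ms (1)

note 2 onset = 1b = 379.747ms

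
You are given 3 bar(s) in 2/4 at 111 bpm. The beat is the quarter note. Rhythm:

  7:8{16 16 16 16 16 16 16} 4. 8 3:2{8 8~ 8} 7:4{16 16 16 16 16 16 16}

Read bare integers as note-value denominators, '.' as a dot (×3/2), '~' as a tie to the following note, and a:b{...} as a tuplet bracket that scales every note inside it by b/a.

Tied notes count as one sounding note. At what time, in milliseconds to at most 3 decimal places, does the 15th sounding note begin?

note 15 onset = 38/7b = 2934.363ms

1. 0.0ms @ 0 + 154.44ms (2/7)
2. 154.44ms @ 2/7 + 154.44ms (2/7)
3. 308.88ms @ 4/7 + 154.44ms (2/7)
4. 463.32ms @ 6/7 + 154.44ms (2/7)
5. 617.761ms @ 8/7 + 154.44ms (2/7)
6. 772.201ms @ 10/7 + 154.44ms (2/7)
7. 926.641ms @ 12/7 + 154.44ms (2/7)
8. 1081.081ms @ 2 + 810.811ms (3/2)
9. 1891.892ms @ 7/2 + 270.27ms (1/2)
10. 2162.162ms @ 4 + 180.18ms (1/3)
11. 2342.342ms @ 13/3 + 360.36ms (2/3)
12. 2702.703ms @ 5 + 77.22ms (1/7)
13. 2779.923ms @ 36/7 + 77.22ms (1/7)
14. 2857.143ms @ 37/7 + 77.22ms (1/7)
15. 2934.363ms @ 38/7 + 77.22ms (1/7)
16. 3011.583ms @ 39/7 + 77.22ms (1/7)
17. 3088.803ms @ 40/7 + 77.22ms (1/7)
18. 3166.023ms @ 41/7 + 77.22ms (1/7)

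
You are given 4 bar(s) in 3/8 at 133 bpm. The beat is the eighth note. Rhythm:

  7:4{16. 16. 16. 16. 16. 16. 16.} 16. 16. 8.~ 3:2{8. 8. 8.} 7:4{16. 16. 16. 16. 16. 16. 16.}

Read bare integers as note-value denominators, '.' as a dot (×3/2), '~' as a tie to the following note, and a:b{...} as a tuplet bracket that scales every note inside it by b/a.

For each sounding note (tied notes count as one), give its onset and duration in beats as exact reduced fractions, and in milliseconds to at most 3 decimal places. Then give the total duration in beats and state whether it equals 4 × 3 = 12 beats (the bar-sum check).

1) 0.0ms=0b +193.34ms=3/7b
2) 193.34ms=3/7b +193.34ms=3/7b
3) 386.681ms=6/7b +193.34ms=3/7b
4) 580.021ms=9/7b +193.34ms=3/7b
5) 773.362ms=12/7b +193.34ms=3/7b
6) 966.702ms=15/7b +193.34ms=3/7b
7) 1160.043ms=18/7b +193.34ms=3/7b
8) 1353.383ms=3b +338.346ms=3/4b
9) 1691.729ms=15/4b +338.346ms=3/4b
10) 2030.075ms=9/2b +1127.82ms=5/2b
11) 3157.895ms=7b +451.128ms=1b
12) 3609.023ms=8b +451.128ms=1b
13) 4060.15ms=9b +193.34ms=3/7b
14) 4253.491ms=66/7b +193.34ms=3/7b
15) 4446.831ms=69/7b +193.34ms=3/7b
16) 4640.172ms=72/7b +193.34ms=3/7b
17) 4833.512ms=75/7b +193.34ms=3/7b
18) 5026.853ms=78/7b +193.34ms=3/7b
19) 5220.193ms=81/7b +193.34ms=3/7b
Σ=12b of 12 (133bpm 3/8) — PASS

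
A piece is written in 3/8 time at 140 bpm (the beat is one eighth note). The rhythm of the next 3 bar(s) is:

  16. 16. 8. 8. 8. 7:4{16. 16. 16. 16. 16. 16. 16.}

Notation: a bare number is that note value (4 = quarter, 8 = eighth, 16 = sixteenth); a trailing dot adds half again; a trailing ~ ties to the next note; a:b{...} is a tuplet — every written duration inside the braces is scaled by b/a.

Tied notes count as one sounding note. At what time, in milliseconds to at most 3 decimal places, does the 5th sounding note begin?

note 5 onset = 9/2b = 1928.571ms

1. 0.0ms @ 0 + 321.429ms (3/4)
2. 321.429ms @ 3/4 + 321.429ms (3/4)
3. 642.857ms @ 3/2 + 642.857ms (3/2)
4. 1285.714ms @ 3 + 642.857ms (3/2)
5. 1928.571ms @ 9/2 + 642.857ms (3/2)
6. 2571.429ms @ 6 + 183.673ms (3/7)
7. 2755.102ms @ 45/7 + 183.673ms (3/7)
8. 2938.776ms @ 48/7 + 183.673ms (3/7)
9. 3122.449ms @ 51/7 + 183.673ms (3/7)
10. 3306.122ms @ 54/7 + 183.673ms (3/7)
11. 3489.796ms @ 57/7 + 183.673ms (3/7)
12. 3673.469ms @ 60/7 + 183.673ms (3/7)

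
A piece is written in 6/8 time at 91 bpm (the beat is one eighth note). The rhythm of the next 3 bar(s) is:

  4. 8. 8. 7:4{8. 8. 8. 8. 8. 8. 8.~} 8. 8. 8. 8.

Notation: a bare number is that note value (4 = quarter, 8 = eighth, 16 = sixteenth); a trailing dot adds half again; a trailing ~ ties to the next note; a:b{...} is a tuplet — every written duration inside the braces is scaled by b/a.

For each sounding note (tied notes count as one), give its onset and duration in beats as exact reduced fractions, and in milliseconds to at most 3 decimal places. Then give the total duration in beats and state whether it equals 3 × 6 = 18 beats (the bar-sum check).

1) 0.0ms=0b +1978.022ms=3b
2) 1978.022ms=3b +989.011ms=3/2b
3) 2967.033ms=9/2b +989.011ms=3/2b
4) 3956.044ms=6b +565.149ms=6/7b
5) 4521.193ms=48/7b +565.149ms=6/7b
6) 5086.342ms=54/7b +565.149ms=6/7b
7) 5651.491ms=60/7b +565.149ms=6/7b
8) 6216.641ms=66/7b +565.149ms=6/7b
9) 6781.79ms=72/7b +565.149ms=6/7b
10) 7346.939ms=78/7b +1554.16ms=33/14b
11) 8901.099ms=27/2b +989.011ms=3/2b
12) 9890.11ms=15b +989.011ms=3/2b
13) 10879.121ms=33/2b +989.011ms=3/2b
Σ=18b of 18 (91bpm 6/8) — PASS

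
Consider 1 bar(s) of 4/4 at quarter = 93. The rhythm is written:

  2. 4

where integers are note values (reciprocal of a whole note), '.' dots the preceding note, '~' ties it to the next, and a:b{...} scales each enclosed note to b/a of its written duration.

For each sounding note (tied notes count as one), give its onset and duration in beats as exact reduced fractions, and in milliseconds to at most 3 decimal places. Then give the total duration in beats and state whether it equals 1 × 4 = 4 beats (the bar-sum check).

1) 0.0ms=0b +1935.484ms=3b
2) 1935.484ms=3b +645.161ms=1b
Σ=4b of 4 (93bpm 4/4) — PASS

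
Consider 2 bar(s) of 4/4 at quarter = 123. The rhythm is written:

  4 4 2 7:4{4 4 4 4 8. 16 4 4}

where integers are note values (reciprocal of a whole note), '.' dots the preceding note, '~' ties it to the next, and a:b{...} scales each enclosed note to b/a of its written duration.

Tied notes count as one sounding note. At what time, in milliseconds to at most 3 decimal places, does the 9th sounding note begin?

note 9 onset = 47/7b = 3275.261ms

1. 0.0ms @ 0 + 487.805ms (1)
2. 487.805ms @ 1 + 487.805ms (1)
3. 975.61ms @ 2 + 975.61ms (2)
4. 1951.22ms @ 4 + 278.746ms (4/7)
5. 2229.965ms @ 32/7 + 278.746ms (4/7)
6. 2508.711ms @ 36/7 + 278.746ms (4/7)
7. 2787.456ms @ 40/7 + 278.746ms (4/7)
8. 3066.202ms @ 44/7 + 209.059ms (3/7)
9. 3275.261ms @ 47/7 + 69.686ms (1/7)
10. 3344.948ms @ 48/7 + 278.746ms (4/7)
11. 3623.693ms @ 52/7 + 278.746ms (4/7)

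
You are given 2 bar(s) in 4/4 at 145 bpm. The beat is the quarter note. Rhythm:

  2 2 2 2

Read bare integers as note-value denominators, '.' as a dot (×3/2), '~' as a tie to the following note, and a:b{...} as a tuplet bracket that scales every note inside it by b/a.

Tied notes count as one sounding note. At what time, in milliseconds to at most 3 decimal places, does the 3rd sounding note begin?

note 3 onset = 4b = 1655.172ms

1. 0.0ms @ 0 + 827.586ms (2)
2. 827.586ms @ 2 + 827.586ms (2)
3. 1655.172ms @ 4 + 827.586ms (2)
4. 2482.759ms @ 6 + 827.586ms (2)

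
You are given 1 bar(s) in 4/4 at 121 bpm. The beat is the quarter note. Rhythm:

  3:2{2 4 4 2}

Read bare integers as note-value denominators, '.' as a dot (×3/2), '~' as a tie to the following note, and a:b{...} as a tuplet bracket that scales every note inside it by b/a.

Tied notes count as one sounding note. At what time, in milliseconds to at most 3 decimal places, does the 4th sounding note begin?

note 4 onset = 8/3b = 1322.314ms

1. 0.0ms @ 0 + 661.157ms (4/3)
2. 661.157ms @ 4/3 + 330.579ms (2/3)
3. 991.736ms @ 2 + 330.579ms (2/3)
4. 1322.314ms @ 8/3 + 661.157ms (4/3)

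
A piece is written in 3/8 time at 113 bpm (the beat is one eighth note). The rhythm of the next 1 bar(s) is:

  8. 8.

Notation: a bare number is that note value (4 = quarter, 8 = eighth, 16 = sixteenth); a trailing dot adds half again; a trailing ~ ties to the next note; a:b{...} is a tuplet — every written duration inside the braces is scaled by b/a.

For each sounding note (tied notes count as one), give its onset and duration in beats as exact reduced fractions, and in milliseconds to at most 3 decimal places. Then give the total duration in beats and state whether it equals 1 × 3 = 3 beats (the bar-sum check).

1) 0.0ms=0b +796.46ms=3/2b
2) 796.46ms=3/2b +796.46ms=3/2b
Σ=3b of 3 (113bpm 3/8) — PASS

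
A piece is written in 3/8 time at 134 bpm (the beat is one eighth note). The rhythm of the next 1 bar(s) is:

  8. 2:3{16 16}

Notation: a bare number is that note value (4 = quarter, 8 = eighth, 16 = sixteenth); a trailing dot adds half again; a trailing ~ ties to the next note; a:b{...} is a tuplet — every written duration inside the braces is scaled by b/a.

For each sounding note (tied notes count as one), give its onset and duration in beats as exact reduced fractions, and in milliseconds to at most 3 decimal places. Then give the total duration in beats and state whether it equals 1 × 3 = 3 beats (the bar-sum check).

1) 0.0ms=0b +671.642ms=3/2b
2) 671.642ms=3/2b +335.821ms=3/4b
3) 1007.463ms=9/4b +335.821ms=3/4b
Σ=3b of 3 (134bpm 3/8) — PASS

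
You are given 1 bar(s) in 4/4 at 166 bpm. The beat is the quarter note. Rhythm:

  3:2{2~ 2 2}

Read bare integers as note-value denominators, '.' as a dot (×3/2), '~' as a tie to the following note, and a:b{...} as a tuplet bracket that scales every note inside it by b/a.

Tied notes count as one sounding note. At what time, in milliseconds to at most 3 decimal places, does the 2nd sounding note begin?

note 2 onset = 8/3b = 963.855ms

1. 0.0ms @ 0 + 963.855ms (8/3)
2. 963.855ms @ 8/3 + 481.928ms (4/3)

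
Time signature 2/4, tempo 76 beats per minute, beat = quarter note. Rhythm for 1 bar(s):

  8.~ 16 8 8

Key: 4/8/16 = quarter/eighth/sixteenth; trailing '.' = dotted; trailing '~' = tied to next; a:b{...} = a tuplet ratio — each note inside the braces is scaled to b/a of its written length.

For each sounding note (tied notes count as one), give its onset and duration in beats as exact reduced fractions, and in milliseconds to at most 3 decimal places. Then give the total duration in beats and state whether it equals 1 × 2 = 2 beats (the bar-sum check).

1) 0.0ms=0b +789.474ms=1b
2) 789.474ms=1b +394.737ms=1/2b
3) 1184.211ms=3/2b +394.737ms=1/2b
Σ=2b of 2 (76bpm 2/4) — PASS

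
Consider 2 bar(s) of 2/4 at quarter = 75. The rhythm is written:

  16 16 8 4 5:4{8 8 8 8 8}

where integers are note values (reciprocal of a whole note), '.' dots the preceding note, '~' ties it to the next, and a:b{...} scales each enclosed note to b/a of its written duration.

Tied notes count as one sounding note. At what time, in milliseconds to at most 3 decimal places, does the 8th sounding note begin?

note 8 onset = 16/5b = 2560.0ms

1. 0.0ms @ 0 + 200.0ms (1/4)
2. 200.0ms @ 1/4 + 200.0ms (1/4)
3. 400.0ms @ 1/2 + 400.0ms (1/2)
4. 800.0ms @ 1 + 800.0ms (1)
5. 1600.0ms @ 2 + 320.0ms (2/5)
6. 1920.0ms @ 12/5 + 320.0ms (2/5)
7. 2240.0ms @ 14/5 + 320.0ms (2/5)
8. 2560.0ms @ 16/5 + 320.0ms (2/5)
9. 2880.0ms @ 18/5 + 320.0ms (2/5)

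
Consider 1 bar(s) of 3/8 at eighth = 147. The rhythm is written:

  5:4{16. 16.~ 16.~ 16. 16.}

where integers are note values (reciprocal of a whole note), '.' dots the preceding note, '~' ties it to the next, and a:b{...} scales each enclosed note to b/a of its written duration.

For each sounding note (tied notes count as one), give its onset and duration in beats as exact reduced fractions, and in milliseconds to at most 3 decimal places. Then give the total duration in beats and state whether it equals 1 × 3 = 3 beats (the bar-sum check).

1) 0.0ms=0b +244.898ms=3/5b
2) 244.898ms=3/5b +734.694ms=9/5b
3) 979.592ms=12/5b +244.898ms=3/5b
Σ=3b of 3 (147bpm 3/8) — PASS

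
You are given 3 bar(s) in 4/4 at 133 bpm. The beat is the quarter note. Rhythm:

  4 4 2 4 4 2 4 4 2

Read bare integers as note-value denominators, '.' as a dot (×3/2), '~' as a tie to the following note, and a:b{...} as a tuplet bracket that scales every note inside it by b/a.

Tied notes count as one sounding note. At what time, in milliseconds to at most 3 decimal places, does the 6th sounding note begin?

note 6 onset = 6b = 2706.767ms

1. 0.0ms @ 0 + 451.128ms (1)
2. 451.128ms @ 1 + 451.128ms (1)
3. 902.256ms @ 2 + 902.256ms (2)
4. 1804.511ms @ 4 + 451.128ms (1)
5. 2255.639ms @ 5 + 451.128ms (1)
6. 2706.767ms @ 6 + 902.256ms (2)
7. 3609.023ms @ 8 + 451.128ms (1)
8. 4060.15ms @ 9 + 451.128ms (1)
9. 4511.278ms @ 10 + 902.256ms (2)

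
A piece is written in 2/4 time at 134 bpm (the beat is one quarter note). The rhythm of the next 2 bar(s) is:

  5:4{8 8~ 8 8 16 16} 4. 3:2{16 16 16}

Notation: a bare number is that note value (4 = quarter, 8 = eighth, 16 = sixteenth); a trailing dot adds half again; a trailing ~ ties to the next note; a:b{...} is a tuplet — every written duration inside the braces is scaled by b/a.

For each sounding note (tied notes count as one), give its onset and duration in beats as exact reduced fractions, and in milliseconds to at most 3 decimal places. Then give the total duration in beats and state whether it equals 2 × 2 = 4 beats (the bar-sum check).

1) 0.0ms=0b +179.104ms=2/5b
2) 179.104ms=2/5b +358.209ms=4/5b
3) 537.313ms=6/5b +179.104ms=2/5b
4) 716.418ms=8/5b +89.552ms=1/5b
5) 805.97ms=9/5b +89.552ms=1/5b
6) 895.522ms=2b +671.642ms=3/2b
7) 1567.164ms=7/2b +74.627ms=1/6b
8) 1641.791ms=11/3b +74.627ms=1/6b
9) 1716.418ms=23/6b +74.627ms=1/6b
Σ=4b of 4 (134bpm 2/4) — PASS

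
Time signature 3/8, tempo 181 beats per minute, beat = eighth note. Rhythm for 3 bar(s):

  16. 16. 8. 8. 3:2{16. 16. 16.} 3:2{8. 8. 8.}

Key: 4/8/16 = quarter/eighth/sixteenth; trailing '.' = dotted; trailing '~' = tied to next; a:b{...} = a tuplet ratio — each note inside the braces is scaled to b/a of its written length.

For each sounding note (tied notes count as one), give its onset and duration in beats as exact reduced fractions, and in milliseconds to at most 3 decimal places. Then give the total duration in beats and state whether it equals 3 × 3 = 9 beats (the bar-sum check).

1) 0.0ms=0b +248.619ms=3/4b
2) 248.619ms=3/4b +248.619ms=3/4b
3) 497.238ms=3/2b +497.238ms=3/2b
4) 994.475ms=3b +497.238ms=3/2b
5) 1491.713ms=9/2b +165.746ms=1/2b
6) 1657.459ms=5b +165.746ms=1/2b
7) 1823.204ms=11/2b +165.746ms=1/2b
8) 1988.95ms=6b +331.492ms=1b
9) 2320.442ms=7b +331.492ms=1b
10) 2651.934ms=8b +331.492ms=1b
Σ=9b of 9 (181bpm 3/8) — PASS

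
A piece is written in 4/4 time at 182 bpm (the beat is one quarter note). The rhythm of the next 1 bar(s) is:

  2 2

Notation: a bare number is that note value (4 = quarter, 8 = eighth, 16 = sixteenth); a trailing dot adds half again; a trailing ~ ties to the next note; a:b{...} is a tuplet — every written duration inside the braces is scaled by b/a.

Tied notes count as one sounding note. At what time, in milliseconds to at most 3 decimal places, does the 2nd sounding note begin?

note 2 onset = 2b = 659.341ms

1. 0.0ms @ 0 + 659.341ms (2)
2. 659.341ms @ 2 + 659.341ms (2)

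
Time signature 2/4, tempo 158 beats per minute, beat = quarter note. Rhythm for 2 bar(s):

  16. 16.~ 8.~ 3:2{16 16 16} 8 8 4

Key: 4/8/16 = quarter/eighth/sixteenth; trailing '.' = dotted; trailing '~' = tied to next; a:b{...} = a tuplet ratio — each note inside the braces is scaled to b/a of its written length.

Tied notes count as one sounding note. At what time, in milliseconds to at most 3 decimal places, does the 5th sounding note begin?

note 5 onset = 2b = 759.494ms

1. 0.0ms @ 0 + 142.405ms (3/8)
2. 142.405ms @ 3/8 + 490.506ms (31/24)
3. 632.911ms @ 5/3 + 63.291ms (1/6)
4. 696.203ms @ 11/6 + 63.291ms (1/6)
5. 759.494ms @ 2 + 189.873ms (1/2)
6. 949.367ms @ 5/2 + 189.873ms (1/2)
7. 1139.241ms @ 3 + 379.747ms (1)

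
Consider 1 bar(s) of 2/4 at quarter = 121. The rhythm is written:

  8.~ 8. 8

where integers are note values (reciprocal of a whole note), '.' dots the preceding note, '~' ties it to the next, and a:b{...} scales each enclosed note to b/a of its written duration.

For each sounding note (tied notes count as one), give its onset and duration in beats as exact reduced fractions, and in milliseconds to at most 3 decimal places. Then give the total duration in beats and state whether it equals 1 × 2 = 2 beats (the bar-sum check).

1) 0.0ms=0b +743.802ms=3/2b
2) 743.802ms=3/2b +247.934ms=1/2b
Σ=2b of 2 (121bpm 2/4) — PASS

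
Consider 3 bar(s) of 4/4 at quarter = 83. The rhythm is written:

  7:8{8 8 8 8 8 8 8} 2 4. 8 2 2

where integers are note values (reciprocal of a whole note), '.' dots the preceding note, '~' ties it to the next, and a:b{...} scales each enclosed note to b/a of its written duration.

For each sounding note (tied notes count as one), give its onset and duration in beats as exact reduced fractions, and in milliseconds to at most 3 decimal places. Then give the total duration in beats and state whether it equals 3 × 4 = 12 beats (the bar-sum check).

1) 0.0ms=0b +413.081ms=4/7b
2) 413.081ms=4/7b +413.081ms=4/7b
3) 826.162ms=8/7b +413.081ms=4/7b
4) 1239.243ms=12/7b +413.081ms=4/7b
5) 1652.324ms=16/7b +413.081ms=4/7b
6) 2065.404ms=20/7b +413.081ms=4/7b
7) 2478.485ms=24/7b +413.081ms=4/7b
8) 2891.566ms=4b +1445.783ms=2b
9) 4337.349ms=6b +1084.337ms=3/2b
10) 5421.687ms=15/2b +361.446ms=1/2b
11) 5783.133ms=8b +1445.783ms=2b
12) 7228.916ms=10b +1445.783ms=2b
Σ=12b of 12 (83bpm 4/4) — PASS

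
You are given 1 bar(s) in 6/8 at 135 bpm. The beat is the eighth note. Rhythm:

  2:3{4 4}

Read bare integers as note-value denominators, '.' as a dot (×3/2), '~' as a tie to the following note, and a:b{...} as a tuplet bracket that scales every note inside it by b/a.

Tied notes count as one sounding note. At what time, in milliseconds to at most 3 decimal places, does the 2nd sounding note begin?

note 2 onset = 3b = 1333.333ms

1. 0.0ms @ 0 + 1333.333ms (3)
2. 1333.333ms @ 3 + 1333.333ms (3)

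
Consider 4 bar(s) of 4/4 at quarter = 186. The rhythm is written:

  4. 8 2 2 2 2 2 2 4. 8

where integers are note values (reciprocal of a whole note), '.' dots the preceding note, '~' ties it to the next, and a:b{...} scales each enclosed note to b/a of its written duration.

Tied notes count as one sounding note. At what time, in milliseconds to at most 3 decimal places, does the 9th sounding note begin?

note 9 onset = 14b = 4516.129ms

1. 0.0ms @ 0 + 483.871ms (3/2)
2. 483.871ms @ 3/2 + 161.29ms (1/2)
3. 645.161ms @ 2 + 645.161ms (2)
4. 1290.323ms @ 4 + 645.161ms (2)
5. 1935.484ms @ 6 + 645.161ms (2)
6. 2580.645ms @ 8 + 645.161ms (2)
7. 3225.806ms @ 10 + 645.161ms (2)
8. 3870.968ms @ 12 + 645.161ms (2)
9. 4516.129ms @ 14 + 483.871ms (3/2)
10. 5000.0ms @ 31/2 + 161.29ms (1/2)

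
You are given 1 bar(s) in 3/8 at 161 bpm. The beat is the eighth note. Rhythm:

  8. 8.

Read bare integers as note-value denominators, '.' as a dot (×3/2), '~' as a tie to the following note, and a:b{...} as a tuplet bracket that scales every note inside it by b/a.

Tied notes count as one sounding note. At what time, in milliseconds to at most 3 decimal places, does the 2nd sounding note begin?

1. 0.0ms @ 0 + 559.006ms (3/2)
2. 559.006ms @ 3/2 + 559.006ms (3/2)

note 2 onset = 3/2b = 559.006ms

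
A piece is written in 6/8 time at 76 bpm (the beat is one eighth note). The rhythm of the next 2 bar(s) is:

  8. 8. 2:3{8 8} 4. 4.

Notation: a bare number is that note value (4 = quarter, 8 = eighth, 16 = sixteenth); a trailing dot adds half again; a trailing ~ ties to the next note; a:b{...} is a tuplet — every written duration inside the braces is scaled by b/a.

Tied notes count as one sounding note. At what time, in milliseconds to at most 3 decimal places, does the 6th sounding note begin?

note 6 onset = 9b = 7105.263ms

1. 0.0ms @ 0 + 1184.211ms (3/2)
2. 1184.211ms @ 3/2 + 1184.211ms (3/2)
3. 2368.421ms @ 3 + 1184.211ms (3/2)
4. 3552.632ms @ 9/2 + 1184.211ms (3/2)
5. 4736.842ms @ 6 + 2368.421ms (3)
6. 7105.263ms @ 9 + 2368.421ms (3)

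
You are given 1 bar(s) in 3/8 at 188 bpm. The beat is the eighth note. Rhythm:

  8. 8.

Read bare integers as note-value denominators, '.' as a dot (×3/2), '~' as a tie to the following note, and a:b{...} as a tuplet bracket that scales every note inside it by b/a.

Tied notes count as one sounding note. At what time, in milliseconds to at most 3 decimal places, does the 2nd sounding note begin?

note 2 onset = 3/2b = 478.723ms

1. 0.0ms @ 0 + 478.723ms (3/2)
2. 478.723ms @ 3/2 + 478.723ms (3/2)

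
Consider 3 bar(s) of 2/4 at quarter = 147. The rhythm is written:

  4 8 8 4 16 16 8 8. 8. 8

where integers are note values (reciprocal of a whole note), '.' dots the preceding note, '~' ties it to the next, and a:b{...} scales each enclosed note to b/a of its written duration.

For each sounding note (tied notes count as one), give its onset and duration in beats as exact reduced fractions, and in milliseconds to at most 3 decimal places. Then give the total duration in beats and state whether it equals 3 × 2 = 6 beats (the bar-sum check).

1) 0.0ms=0b +408.163ms=1b
2) 408.163ms=1b +204.082ms=1/2b
3) 612.245ms=3/2b +204.082ms=1/2b
4) 816.327ms=2b +408.163ms=1b
5) 1224.49ms=3b +102.041ms=1/4b
6) 1326.531ms=13/4b +102.041ms=1/4b
7) 1428.571ms=7/2b +204.082ms=1/2b
8) 1632.653ms=4b +306.122ms=3/4b
9) 1938.776ms=19/4b +306.122ms=3/4b
10) 2244.898ms=11/2b +204.082ms=1/2b
Σ=6b of 6 (147bpm 2/4) — PASS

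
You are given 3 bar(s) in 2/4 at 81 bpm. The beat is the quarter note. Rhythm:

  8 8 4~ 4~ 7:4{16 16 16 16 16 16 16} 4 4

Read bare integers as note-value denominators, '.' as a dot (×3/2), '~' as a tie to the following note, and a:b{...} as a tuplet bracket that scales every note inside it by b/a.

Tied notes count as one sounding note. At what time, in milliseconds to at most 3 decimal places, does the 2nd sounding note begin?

note 2 onset = 1/2b = 370.37ms

1. 0.0ms @ 0 + 370.37ms (1/2)
2. 370.37ms @ 1/2 + 370.37ms (1/2)
3. 740.741ms @ 1 + 1587.302ms (15/7)
4. 2328.042ms @ 22/7 + 105.82ms (1/7)
5. 2433.862ms @ 23/7 + 105.82ms (1/7)
6. 2539.683ms @ 24/7 + 105.82ms (1/7)
7. 2645.503ms @ 25/7 + 105.82ms (1/7)
8. 2751.323ms @ 26/7 + 105.82ms (1/7)
9. 2857.143ms @ 27/7 + 105.82ms (1/7)
10. 2962.963ms @ 4 + 740.741ms (1)
11. 3703.704ms @ 5 + 740.741ms (1)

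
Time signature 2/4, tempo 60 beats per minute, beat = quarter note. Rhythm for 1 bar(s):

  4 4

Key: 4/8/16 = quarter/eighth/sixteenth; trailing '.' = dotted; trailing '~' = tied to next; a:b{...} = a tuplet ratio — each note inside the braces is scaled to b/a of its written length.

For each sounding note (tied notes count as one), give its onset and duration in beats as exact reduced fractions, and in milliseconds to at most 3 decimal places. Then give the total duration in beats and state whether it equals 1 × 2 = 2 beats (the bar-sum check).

1) 0.0ms=0b +1000.0ms=1b
2) 1000.0ms=1b +1000.0ms=1b
Σ=2b of 2 (60bpm 2/4) — PASS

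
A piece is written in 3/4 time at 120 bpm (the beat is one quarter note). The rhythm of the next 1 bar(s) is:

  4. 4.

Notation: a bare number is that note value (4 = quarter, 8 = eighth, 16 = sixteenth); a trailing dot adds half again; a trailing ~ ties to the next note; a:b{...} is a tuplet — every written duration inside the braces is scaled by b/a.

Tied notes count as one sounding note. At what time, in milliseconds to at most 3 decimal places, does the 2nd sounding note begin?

1. 0.0ms @ 0 + 750.0ms (3/2)
2. 750.0ms @ 3/2 + 750.0ms (3/2)

note 2 onset = 3/2b = 750.0ms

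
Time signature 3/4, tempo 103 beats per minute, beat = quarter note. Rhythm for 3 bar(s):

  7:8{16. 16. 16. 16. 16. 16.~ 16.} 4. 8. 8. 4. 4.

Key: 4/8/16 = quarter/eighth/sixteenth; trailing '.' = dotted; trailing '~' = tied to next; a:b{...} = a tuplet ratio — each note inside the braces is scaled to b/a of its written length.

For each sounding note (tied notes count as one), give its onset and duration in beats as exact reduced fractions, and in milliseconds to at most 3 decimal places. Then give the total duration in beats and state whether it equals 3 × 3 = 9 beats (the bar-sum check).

1) 0.0ms=0b +249.653ms=3/7b
2) 249.653ms=3/7b +249.653ms=3/7b
3) 499.307ms=6/7b +249.653ms=3/7b
4) 748.96ms=9/7b +249.653ms=3/7b
5) 998.613ms=12/7b +249.653ms=3/7b
6) 1248.266ms=15/7b +499.307ms=6/7b
7) 1747.573ms=3b +873.786ms=3/2b
8) 2621.359ms=9/2b +436.893ms=3/4b
9) 3058.252ms=21/4b +436.893ms=3/4b
10) 3495.146ms=6b +873.786ms=3/2b
11) 4368.932ms=15/2b +873.786ms=3/2b
Σ=9b of 9 (103bpm 3/4) — PASS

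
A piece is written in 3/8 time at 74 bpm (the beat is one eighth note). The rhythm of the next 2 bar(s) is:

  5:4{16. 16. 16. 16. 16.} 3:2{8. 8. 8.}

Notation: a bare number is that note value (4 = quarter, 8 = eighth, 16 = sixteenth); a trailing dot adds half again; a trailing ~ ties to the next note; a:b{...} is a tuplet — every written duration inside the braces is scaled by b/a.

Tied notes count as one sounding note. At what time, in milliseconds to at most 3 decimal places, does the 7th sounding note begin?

1. 0.0ms @ 0 + 486.486ms (3/5)
2. 486.486ms @ 3/5 + 486.486ms (3/5)
3. 972.973ms @ 6/5 + 486.486ms (3/5)
4. 1459.459ms @ 9/5 + 486.486ms (3/5)
5. 1945.946ms @ 12/5 + 486.486ms (3/5)
6. 2432.432ms @ 3 + 810.811ms (1)
7. 3243.243ms @ 4 + 810.811ms (1)
8. 4054.054ms @ 5 + 810.811ms (1)

note 7 onset = 4b = 3243.243ms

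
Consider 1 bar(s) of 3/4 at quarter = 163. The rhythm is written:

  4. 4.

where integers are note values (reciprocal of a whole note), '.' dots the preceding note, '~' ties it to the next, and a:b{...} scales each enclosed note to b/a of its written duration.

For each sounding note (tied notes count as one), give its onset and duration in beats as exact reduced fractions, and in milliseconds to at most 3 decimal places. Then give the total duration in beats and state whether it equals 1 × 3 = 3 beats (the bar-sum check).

1) 0.0ms=0b +552.147ms=3/2b
2) 552.147ms=3/2b +552.147ms=3/2b
Σ=3b of 3 (163bpm 3/4) — PASS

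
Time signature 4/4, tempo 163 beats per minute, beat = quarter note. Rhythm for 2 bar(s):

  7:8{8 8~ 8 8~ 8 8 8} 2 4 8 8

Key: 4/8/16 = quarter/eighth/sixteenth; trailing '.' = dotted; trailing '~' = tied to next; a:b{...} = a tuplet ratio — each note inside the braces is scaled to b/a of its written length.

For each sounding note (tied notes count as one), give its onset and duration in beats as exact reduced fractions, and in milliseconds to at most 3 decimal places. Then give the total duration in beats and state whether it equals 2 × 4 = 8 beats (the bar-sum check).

1) 0.0ms=0b +210.342ms=4/7b
2) 210.342ms=4/7b +420.684ms=8/7b
3) 631.025ms=12/7b +420.684ms=8/7b
4) 1051.709ms=20/7b +210.342ms=4/7b
5) 1262.051ms=24/7b +210.342ms=4/7b
6) 1472.393ms=4b +736.196ms=2b
7) 2208.589ms=6b +368.098ms=1b
8) 2576.687ms=7b +184.049ms=1/2b
9) 2760.736ms=15/2b +184.049ms=1/2b
Σ=8b of 8 (163bpm 4/4) — PASS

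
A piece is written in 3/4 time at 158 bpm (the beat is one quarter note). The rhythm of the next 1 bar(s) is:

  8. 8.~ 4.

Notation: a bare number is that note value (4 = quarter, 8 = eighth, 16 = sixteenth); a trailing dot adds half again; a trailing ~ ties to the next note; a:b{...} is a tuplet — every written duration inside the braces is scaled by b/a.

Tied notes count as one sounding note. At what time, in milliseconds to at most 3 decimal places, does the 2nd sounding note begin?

note 2 onset = 3/4b = 284.81ms

1. 0.0ms @ 0 + 284.81ms (3/4)
2. 284.81ms @ 3/4 + 854.43ms (9/4)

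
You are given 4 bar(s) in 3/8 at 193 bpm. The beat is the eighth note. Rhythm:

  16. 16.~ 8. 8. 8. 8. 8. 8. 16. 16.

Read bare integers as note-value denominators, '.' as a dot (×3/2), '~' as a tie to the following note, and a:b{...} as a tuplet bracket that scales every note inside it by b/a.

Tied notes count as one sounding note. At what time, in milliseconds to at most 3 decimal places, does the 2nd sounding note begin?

1. 0.0ms @ 0 + 233.161ms (3/4)
2. 233.161ms @ 3/4 + 699.482ms (9/4)
3. 932.642ms @ 3 + 466.321ms (3/2)
4. 1398.964ms @ 9/2 + 466.321ms (3/2)
5. 1865.285ms @ 6 + 466.321ms (3/2)
6. 2331.606ms @ 15/2 + 466.321ms (3/2)
7. 2797.927ms @ 9 + 466.321ms (3/2)
8. 3264.249ms @ 21/2 + 233.161ms (3/4)
9. 3497.409ms @ 45/4 + 233.161ms (3/4)

note 2 onset = 3/4b = 233.161ms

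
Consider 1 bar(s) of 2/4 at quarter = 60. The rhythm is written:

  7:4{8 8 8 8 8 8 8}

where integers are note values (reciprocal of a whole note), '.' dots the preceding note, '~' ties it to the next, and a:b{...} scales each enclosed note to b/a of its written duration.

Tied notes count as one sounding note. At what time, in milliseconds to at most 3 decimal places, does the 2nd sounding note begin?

note 2 onset = 2/7b = 285.714ms

1. 0.0ms @ 0 + 285.714ms (2/7)
2. 285.714ms @ 2/7 + 285.714ms (2/7)
3. 571.429ms @ 4/7 + 285.714ms (2/7)
4. 857.143ms @ 6/7 + 285.714ms (2/7)
5. 1142.857ms @ 8/7 + 285.714ms (2/7)
6. 1428.571ms @ 10/7 + 285.714ms (2/7)
7. 1714.286ms @ 12/7 + 285.714ms (2/7)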